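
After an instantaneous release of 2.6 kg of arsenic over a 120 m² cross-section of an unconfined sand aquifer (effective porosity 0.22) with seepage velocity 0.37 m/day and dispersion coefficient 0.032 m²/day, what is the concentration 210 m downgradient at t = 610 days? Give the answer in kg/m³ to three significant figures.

For an instantaneous plane source, C(x,t) = M/(n_e·A·√(4πDt)) · exp(−(x−vt)²/(4Dt)), with n_e·A the pore (flow) area.
Plume center vt = 0.37 × 610 = 225.7 m, so the well at 210 m is 15.7 m upgradient of the peak.
√(4πDt) = 15.66 m, giving peak height M/(n_e·A·√(4πDt)) = 2.6/(0.22 × 120 × 15.66) = 0.006289 kg/m³.
(x−vt)²/(4Dt) = (-15.7)²/(4 × 0.032 × 610) = 3.157; exp(−3.157) = 0.04255.
C = 0.006289 × 0.04255 = 0.000268 kg/m³.

0.000268 kg/m³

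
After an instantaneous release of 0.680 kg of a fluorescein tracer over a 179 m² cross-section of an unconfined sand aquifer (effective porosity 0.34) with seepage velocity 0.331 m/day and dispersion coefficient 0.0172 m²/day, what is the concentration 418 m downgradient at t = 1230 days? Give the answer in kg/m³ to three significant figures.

For an instantaneous plane source, C(x,t) = M/(n_e·A·√(4πDt)) · exp(−(x−vt)²/(4Dt)), with n_e·A the pore (flow) area.
Plume center vt = 0.331 × 1230 = 407.13 m, so the well at 418 m is 10.87 m downgradient of the peak.
√(4πDt) = 16.31 m, giving peak height M/(n_e·A·√(4πDt)) = 0.680/(0.34 × 179 × 16.31) = 0.0006851 kg/m³.
(x−vt)²/(4Dt) = (10.87)²/(4 × 0.0172 × 1230) = 1.396; exp(−1.396) = 0.2476.
C = 0.0006851 × 0.2476 = 0.000170 kg/m³.

0.000170 kg/m³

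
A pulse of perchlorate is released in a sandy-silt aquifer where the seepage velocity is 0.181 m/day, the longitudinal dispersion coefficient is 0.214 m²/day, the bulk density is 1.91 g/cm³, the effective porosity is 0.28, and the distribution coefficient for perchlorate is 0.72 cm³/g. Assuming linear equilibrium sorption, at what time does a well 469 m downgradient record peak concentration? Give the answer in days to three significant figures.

Retardation factor R = 1 + ρ_b·K_d/n = 1 + 1.91 × 0.72/0.28 = 5.911.
Sorption retards both mechanisms: v_R = v/R = 0.03062 m/day, D_R = D/R = 0.03620 m²/day.
Peak time from v_R²t² + 2D_R t − x² = 0: t = (√(D_R² + v_R²x²) − D_R)/v_R².
√(D_R² + v_R²x²) = √(0.03620² + 0.03062² × 469²) = 14.36; v_R² = 0.0009376.
t = (14.36 − 0.03620)/0.0009376 = 15300 days.

15300 days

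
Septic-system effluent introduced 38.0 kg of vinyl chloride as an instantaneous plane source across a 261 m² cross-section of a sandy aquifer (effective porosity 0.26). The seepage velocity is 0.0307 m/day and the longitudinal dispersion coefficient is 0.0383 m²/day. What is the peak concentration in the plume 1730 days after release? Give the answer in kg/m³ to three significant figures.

0.0194 kg/m³

The peak of an instantaneous 1D plume sits at x = vt; there the Gaussian factor is 1 and C_max = M/(n_e·A·√(4πDt)), where n_e·A is the pore area the mass is dissolved in.
√(4πDt) = √(4π × 0.0383 × 1730) = 28.86 m, so C_max = 38.0/(0.26 × 261 × 28.86) = 0.0194 kg/m³.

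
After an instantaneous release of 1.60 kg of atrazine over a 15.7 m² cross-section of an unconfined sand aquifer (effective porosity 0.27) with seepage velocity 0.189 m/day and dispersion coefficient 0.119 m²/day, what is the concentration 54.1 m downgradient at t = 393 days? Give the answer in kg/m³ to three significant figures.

For an instantaneous plane source, C(x,t) = M/(n_e·A·√(4πDt)) · exp(−(x−vt)²/(4Dt)), with n_e·A the pore (flow) area.
Plume center vt = 0.189 × 393 = 74.277 m, so the well at 54.1 m is 20.177 m upgradient of the peak.
√(4πDt) = 24.24 m, giving peak height M/(n_e·A·√(4πDt)) = 1.60/(0.27 × 15.7 × 24.24) = 0.01557 kg/m³.
(x−vt)²/(4Dt) = (-20.177)²/(4 × 0.119 × 393) = 2.176; exp(−2.176) = 0.1135.
C = 0.01557 × 0.1135 = 0.00177 kg/m³.

0.00177 kg/m³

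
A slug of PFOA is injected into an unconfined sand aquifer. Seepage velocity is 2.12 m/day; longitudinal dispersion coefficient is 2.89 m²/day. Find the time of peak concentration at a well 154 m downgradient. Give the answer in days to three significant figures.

For the 1D instantaneous-source solution, setting ∂C/∂t = 0 at fixed x gives v²t² + 2Dt − x² = 0, so t = (√(D² + v²x²) − D)/v².
√(D² + v²x²) = √(2.89² + 2.12² × 154²) = 326.5; v² = 4.4944.
t = (326.5 − 2.89)/4.4944 = 72.0 days (vs. the pure-advection estimate x/v = 72.6 d).

72.0 days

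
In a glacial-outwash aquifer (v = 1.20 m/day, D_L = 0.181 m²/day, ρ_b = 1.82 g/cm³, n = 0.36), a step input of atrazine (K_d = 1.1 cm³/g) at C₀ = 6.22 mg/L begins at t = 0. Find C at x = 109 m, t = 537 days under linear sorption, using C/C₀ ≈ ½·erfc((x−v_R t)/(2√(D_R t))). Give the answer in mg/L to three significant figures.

Retardation factor R = 1 + ρ_b·K_d/n = 1 + 1.82 × 1.1/0.36 = 6.561.
Sorption retards both mechanisms: v_R = v/R = 0.1829 m/day, D_R = D/R = 0.02759 m²/day.
v_R·t = 0.1829 × 537 = 98.2173 m; 2√(D_R t) = 7.698 m; argument = (109 − 98.2173)/7.698 = 1.401.
C = C₀ × ½·erfc(1.401) = 6.22 × 0.02378 = 0.148 mg/L.

0.148 mg/L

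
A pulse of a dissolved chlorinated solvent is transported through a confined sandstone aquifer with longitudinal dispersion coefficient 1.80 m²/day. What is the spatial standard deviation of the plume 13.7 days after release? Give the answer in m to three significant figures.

Dispersive spreading gives a Gaussian with σ² = 2Dt; advection only shifts the center.
σ = √(2 × 1.80 × 13.7) = 7.02 m.

7.02 m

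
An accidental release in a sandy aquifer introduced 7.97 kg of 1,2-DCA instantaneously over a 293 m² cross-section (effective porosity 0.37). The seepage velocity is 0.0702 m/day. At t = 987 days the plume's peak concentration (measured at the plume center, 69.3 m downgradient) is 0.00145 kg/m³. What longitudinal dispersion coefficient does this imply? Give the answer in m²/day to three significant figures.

At the plume center C_max = M/(n_e·A·√(4πDt)), so D = M²/(4πt·(n_e·A·C_max)²).
n_e·A·C_max = 0.37 × 293 × 0.00145 = 0.1572 kg/m.
D = 7.97²/(4π × 987 × 0.1572²) = 0.207 m²/day.

0.207 m²/day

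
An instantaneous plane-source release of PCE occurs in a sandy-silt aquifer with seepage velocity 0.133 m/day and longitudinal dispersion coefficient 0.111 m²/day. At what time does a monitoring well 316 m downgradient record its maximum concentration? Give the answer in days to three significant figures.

For the 1D instantaneous-source solution, setting ∂C/∂t = 0 at fixed x gives v²t² + 2Dt − x² = 0, so t = (√(D² + v²x²) − D)/v².
√(D² + v²x²) = √(0.111² + 0.133² × 316²) = 42.03; v² = 0.017689.
t = (42.03 − 0.111)/0.017689 = 2370 days (vs. the pure-advection estimate x/v = 2380 d).

2370 days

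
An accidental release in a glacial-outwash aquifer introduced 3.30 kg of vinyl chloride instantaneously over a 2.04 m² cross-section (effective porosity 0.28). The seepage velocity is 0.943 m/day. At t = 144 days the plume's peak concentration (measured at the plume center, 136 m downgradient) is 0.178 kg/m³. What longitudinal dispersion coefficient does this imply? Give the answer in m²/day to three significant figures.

At the plume center C_max = M/(n_e·A·√(4πDt)), so D = M²/(4πt·(n_e·A·C_max)²).
n_e·A·C_max = 0.28 × 2.04 × 0.178 = 0.1017 kg/m.
D = 3.30²/(4π × 144 × 0.1017²) = 0.582 m²/day.

0.582 m²/day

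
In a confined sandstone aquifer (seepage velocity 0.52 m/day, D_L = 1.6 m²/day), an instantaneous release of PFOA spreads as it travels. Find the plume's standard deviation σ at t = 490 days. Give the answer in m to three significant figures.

39.6 m

Dispersive spreading gives a Gaussian with σ² = 2Dt; advection only shifts the center.
σ = √(2 × 1.6 × 490) = 39.6 m.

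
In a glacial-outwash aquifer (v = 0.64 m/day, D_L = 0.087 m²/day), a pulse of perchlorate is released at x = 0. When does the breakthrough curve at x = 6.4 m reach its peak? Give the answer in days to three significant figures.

For the 1D instantaneous-source solution, setting ∂C/∂t = 0 at fixed x gives v²t² + 2Dt − x² = 0, so t = (√(D² + v²x²) − D)/v².
√(D² + v²x²) = √(0.087² + 0.64² × 6.4²) = 4.097; v² = 0.4096.
t = (4.097 − 0.087)/0.4096 = 9.79 days (vs. the pure-advection estimate x/v = 10.0 d).

9.79 days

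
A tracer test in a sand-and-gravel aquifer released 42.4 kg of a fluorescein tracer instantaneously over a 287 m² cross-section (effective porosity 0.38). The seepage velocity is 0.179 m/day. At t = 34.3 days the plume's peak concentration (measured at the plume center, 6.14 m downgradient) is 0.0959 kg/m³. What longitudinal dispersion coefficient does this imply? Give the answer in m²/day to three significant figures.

0.0381 m²/day

At the plume center C_max = M/(n_e·A·√(4πDt)), so D = M²/(4πt·(n_e·A·C_max)²).
n_e·A·C_max = 0.38 × 287 × 0.0959 = 10.46 kg/m.
D = 42.4²/(4π × 34.3 × 10.46²) = 0.0381 m²/day.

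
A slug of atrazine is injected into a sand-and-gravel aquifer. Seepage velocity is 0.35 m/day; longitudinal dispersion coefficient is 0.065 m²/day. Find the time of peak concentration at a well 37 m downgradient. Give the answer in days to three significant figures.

105 days

For the 1D instantaneous-source solution, setting ∂C/∂t = 0 at fixed x gives v²t² + 2Dt − x² = 0, so t = (√(D² + v²x²) − D)/v².
√(D² + v²x²) = √(0.065² + 0.35² × 37²) = 12.95; v² = 0.1225.
t = (12.95 − 0.065)/0.1225 = 105 days (vs. the pure-advection estimate x/v = 106 d).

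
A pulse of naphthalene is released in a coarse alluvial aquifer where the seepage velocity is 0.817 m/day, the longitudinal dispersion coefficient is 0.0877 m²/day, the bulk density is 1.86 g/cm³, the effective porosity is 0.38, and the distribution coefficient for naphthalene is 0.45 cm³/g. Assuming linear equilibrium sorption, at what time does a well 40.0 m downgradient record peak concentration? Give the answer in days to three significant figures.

Retardation factor R = 1 + ρ_b·K_d/n = 1 + 1.86 × 0.45/0.38 = 3.203.
Sorption retards both mechanisms: v_R = v/R = 0.2551 m/day, D_R = D/R = 0.02738 m²/day.
Peak time from v_R²t² + 2D_R t − x² = 0: t = (√(D_R² + v_R²x²) − D_R)/v_R².
√(D_R² + v_R²x²) = √(0.02738² + 0.2551² × 40.0²) = 10.20; v_R² = 0.06508.
t = (10.20 − 0.02738)/0.06508 = 156 days.

156 days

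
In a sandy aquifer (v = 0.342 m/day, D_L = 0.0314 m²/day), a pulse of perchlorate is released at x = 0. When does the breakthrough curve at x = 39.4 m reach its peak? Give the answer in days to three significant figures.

115 days

For the 1D instantaneous-source solution, setting ∂C/∂t = 0 at fixed x gives v²t² + 2Dt − x² = 0, so t = (√(D² + v²x²) − D)/v².
√(D² + v²x²) = √(0.0314² + 0.342² × 39.4²) = 13.47; v² = 0.116964.
t = (13.47 − 0.0314)/0.116964 = 115 days (vs. the pure-advection estimate x/v = 115 d).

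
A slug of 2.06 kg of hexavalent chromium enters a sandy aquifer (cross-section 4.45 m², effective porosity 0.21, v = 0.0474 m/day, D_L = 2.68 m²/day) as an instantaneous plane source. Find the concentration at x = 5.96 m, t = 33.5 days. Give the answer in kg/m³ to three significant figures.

For an instantaneous plane source, C(x,t) = M/(n_e·A·√(4πDt)) · exp(−(x−vt)²/(4Dt)), with n_e·A the pore (flow) area.
Plume center vt = 0.0474 × 33.5 = 1.5879 m, so the well at 5.96 m is 4.3721 m downgradient of the peak.
√(4πDt) = 33.59 m, giving peak height M/(n_e·A·√(4πDt)) = 2.06/(0.21 × 4.45 × 33.59) = 0.06563 kg/m³.
(x−vt)²/(4Dt) = (4.3721)²/(4 × 2.68 × 33.5) = 0.05323; exp(−0.05323) = 0.9482.
C = 0.06563 × 0.9482 = 0.0622 kg/m³.

0.0622 kg/m³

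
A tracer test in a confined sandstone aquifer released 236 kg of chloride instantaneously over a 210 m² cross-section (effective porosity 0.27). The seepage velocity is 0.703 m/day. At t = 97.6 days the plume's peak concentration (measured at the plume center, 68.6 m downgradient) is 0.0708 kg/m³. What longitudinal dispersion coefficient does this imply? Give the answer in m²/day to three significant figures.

At the plume center C_max = M/(n_e·A·√(4πDt)), so D = M²/(4πt·(n_e·A·C_max)²).
n_e·A·C_max = 0.27 × 210 × 0.0708 = 4.014 kg/m.
D = 236²/(4π × 97.6 × 4.014²) = 2.82 m²/day.

2.82 m²/day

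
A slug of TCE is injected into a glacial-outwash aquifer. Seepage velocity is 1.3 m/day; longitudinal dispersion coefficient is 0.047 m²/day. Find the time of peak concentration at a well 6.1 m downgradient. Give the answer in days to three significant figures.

4.66 days

For the 1D instantaneous-source solution, setting ∂C/∂t = 0 at fixed x gives v²t² + 2Dt − x² = 0, so t = (√(D² + v²x²) − D)/v².
√(D² + v²x²) = √(0.047² + 1.3² × 6.1²) = 7.930; v² = 1.69.
t = (7.930 − 0.047)/1.69 = 4.66 days (vs. the pure-advection estimate x/v = 4.69 d).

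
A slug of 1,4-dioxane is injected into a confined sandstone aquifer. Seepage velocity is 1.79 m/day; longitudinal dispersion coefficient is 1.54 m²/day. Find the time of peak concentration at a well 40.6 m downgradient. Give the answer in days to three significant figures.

22.2 days

For the 1D instantaneous-source solution, setting ∂C/∂t = 0 at fixed x gives v²t² + 2Dt − x² = 0, so t = (√(D² + v²x²) − D)/v².
√(D² + v²x²) = √(1.54² + 1.79² × 40.6²) = 72.69; v² = 3.2041.
t = (72.69 − 1.54)/3.2041 = 22.2 days (vs. the pure-advection estimate x/v = 22.7 d).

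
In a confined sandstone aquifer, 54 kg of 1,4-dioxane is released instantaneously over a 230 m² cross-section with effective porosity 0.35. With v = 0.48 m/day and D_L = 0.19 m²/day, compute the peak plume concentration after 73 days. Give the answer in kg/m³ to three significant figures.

0.0508 kg/m³

The peak of an instantaneous 1D plume sits at x = vt; there the Gaussian factor is 1 and C_max = M/(n_e·A·√(4πDt)), where n_e·A is the pore area the mass is dissolved in.
√(4πDt) = √(4π × 0.19 × 73) = 13.20 m, so C_max = 54/(0.35 × 230 × 13.20) = 0.0508 kg/m³.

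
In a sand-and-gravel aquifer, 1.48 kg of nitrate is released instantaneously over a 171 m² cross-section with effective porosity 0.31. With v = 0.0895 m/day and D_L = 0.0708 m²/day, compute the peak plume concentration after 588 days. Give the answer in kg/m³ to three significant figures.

0.00122 kg/m³

The peak of an instantaneous 1D plume sits at x = vt; there the Gaussian factor is 1 and C_max = M/(n_e·A·√(4πDt)), where n_e·A is the pore area the mass is dissolved in.
√(4πDt) = √(4π × 0.0708 × 588) = 22.87 m, so C_max = 1.48/(0.31 × 171 × 22.87) = 0.00122 kg/m³.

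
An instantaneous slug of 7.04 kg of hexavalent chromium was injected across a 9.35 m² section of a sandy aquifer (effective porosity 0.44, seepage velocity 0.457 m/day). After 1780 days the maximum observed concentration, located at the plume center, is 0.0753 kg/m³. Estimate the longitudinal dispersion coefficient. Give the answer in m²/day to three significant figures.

0.0231 m²/day

At the plume center C_max = M/(n_e·A·√(4πDt)), so D = M²/(4πt·(n_e·A·C_max)²).
n_e·A·C_max = 0.44 × 9.35 × 0.0753 = 0.3098 kg/m.
D = 7.04²/(4π × 1780 × 0.3098²) = 0.0231 m²/day.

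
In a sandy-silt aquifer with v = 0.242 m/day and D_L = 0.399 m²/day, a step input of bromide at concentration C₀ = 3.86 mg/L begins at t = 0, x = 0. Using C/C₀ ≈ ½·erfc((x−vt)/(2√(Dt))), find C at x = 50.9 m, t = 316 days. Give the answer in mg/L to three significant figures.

3.65 mg/L

For a continuous step input, C/C₀ ≈ ½·erfc((x−vt)/(2√(Dt))).
vt = 0.242 × 316 = 76.472 m and 2√(Dt) = 2√(0.399 × 316) = 22.46 m.
Argument (x−vt)/(2√(Dt)) = (50.9 − 76.472)/22.46 = -1.139; ½·erfc(-1.139) = 0.9464.
C = 3.86 × 0.9464 = 3.65 mg/L.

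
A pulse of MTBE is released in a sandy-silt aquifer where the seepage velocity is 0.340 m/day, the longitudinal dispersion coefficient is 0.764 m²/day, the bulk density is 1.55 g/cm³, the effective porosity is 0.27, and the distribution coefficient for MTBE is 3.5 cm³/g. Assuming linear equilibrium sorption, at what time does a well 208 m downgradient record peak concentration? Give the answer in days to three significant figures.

12800 days

Retardation factor R = 1 + ρ_b·K_d/n = 1 + 1.55 × 3.5/0.27 = 21.09.
Sorption retards both mechanisms: v_R = v/R = 0.01612 m/day, D_R = D/R = 0.03623 m²/day.
Peak time from v_R²t² + 2D_R t − x² = 0: t = (√(D_R² + v_R²x²) − D_R)/v_R².
√(D_R² + v_R²x²) = √(0.03623² + 0.01612² × 208²) = 3.353; v_R² = 0.0002599.
t = (3.353 − 0.03623)/0.0002599 = 12800 days.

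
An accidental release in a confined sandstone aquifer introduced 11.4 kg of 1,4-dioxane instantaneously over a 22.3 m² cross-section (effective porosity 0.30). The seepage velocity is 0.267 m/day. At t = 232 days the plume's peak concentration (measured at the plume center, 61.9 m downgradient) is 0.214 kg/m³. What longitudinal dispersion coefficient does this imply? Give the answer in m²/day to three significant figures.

0.0217 m²/day

At the plume center C_max = M/(n_e·A·√(4πDt)), so D = M²/(4πt·(n_e·A·C_max)²).
n_e·A·C_max = 0.30 × 22.3 × 0.214 = 1.432 kg/m.
D = 11.4²/(4π × 232 × 1.432²) = 0.0217 m²/day.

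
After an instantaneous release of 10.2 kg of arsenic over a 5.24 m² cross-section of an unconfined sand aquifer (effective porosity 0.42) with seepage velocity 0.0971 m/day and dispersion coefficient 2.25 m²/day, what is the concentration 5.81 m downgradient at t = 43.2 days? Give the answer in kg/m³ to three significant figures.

For an instantaneous plane source, C(x,t) = M/(n_e·A·√(4πDt)) · exp(−(x−vt)²/(4Dt)), with n_e·A the pore (flow) area.
Plume center vt = 0.0971 × 43.2 = 4.19472 m, so the well at 5.81 m is 1.61528 m downgradient of the peak.
√(4πDt) = 34.95 m, giving peak height M/(n_e·A·√(4πDt)) = 10.2/(0.42 × 5.24 × 34.95) = 0.1326 kg/m³.
(x−vt)²/(4Dt) = (1.61528)²/(4 × 2.25 × 43.2) = 0.006711; exp(−0.006711) = 0.9933.
C = 0.1326 × 0.9933 = 0.132 kg/m³.

0.132 kg/m³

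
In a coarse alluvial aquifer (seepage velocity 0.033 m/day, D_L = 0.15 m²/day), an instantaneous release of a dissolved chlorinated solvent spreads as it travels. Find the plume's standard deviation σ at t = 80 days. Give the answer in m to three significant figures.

4.90 m

Dispersive spreading gives a Gaussian with σ² = 2Dt; advection only shifts the center.
σ = √(2 × 0.15 × 80) = 4.90 m.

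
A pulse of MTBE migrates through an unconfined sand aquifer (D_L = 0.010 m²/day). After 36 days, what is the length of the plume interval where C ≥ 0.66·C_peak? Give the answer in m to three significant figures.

1.55 m

The plume is Gaussian with σ = √(2Dt) = √(2 × 0.010 × 36) = 0.8485 m.
C/C_peak = exp(−Δx²/(2σ²)) = 0.66 ⇒ Δx = σ·√(−2 ln 0.66) = 0.8485 × 0.9116 = 0.7735 m.
Width = 2Δx = 1.55 m.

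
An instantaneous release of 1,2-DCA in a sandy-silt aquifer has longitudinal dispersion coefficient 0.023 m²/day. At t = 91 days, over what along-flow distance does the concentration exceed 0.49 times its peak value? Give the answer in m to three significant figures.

4.89 m

The plume is Gaussian with σ = √(2Dt) = √(2 × 0.023 × 91) = 2.046 m.
C/C_peak = exp(−Δx²/(2σ²)) = 0.49 ⇒ Δx = σ·√(−2 ln 0.49) = 2.046 × 1.194 = 2.443 m.
Width = 2Δx = 4.89 m.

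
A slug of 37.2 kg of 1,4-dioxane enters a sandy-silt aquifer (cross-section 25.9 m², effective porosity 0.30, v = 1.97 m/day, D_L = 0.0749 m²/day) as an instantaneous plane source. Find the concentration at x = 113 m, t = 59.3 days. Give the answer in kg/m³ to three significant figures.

For an instantaneous plane source, C(x,t) = M/(n_e·A·√(4πDt)) · exp(−(x−vt)²/(4Dt)), with n_e·A the pore (flow) area.
Plume center vt = 1.97 × 59.3 = 116.821 m, so the well at 113 m is 3.821 m upgradient of the peak.
√(4πDt) = 7.471 m, giving peak height M/(n_e·A·√(4πDt)) = 37.2/(0.30 × 25.9 × 7.471) = 0.6408 kg/m³.
(x−vt)²/(4Dt) = (-3.821)²/(4 × 0.0749 × 59.3) = 0.8218; exp(−0.8218) = 0.4396.
C = 0.6408 × 0.4396 = 0.282 kg/m³.

0.282 kg/m³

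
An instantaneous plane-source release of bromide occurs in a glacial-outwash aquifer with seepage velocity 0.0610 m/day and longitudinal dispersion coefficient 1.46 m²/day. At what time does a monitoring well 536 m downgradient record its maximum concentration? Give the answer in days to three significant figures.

8400 days

For the 1D instantaneous-source solution, setting ∂C/∂t = 0 at fixed x gives v²t² + 2Dt − x² = 0, so t = (√(D² + v²x²) − D)/v².
√(D² + v²x²) = √(1.46² + 0.0610² × 536²) = 32.73; v² = 0.003721.
t = (32.73 − 1.46)/0.003721 = 8400 days (vs. the pure-advection estimate x/v = 8790 d).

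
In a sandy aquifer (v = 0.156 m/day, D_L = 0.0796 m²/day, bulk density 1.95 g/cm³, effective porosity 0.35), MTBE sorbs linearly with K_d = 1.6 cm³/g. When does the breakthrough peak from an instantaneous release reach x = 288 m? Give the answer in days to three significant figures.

18300 days

Retardation factor R = 1 + ρ_b·K_d/n = 1 + 1.95 × 1.6/0.35 = 9.914.
Sorption retards both mechanisms: v_R = v/R = 0.01574 m/day, D_R = D/R = 0.008029 m²/day.
Peak time from v_R²t² + 2D_R t − x² = 0: t = (√(D_R² + v_R²x²) − D_R)/v_R².
√(D_R² + v_R²x²) = √(0.008029² + 0.01574² × 288²) = 4.533; v_R² = 0.0002477.
t = (4.533 − 0.008029)/0.0002477 = 18300 days.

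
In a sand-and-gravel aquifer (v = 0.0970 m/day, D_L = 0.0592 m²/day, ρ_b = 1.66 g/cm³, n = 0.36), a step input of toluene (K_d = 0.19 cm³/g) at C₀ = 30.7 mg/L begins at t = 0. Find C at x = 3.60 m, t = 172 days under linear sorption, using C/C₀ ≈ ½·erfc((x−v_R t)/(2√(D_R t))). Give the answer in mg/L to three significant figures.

Retardation factor R = 1 + ρ_b·K_d/n = 1 + 1.66 × 0.19/0.36 = 1.876.
Sorption retards both mechanisms: v_R = v/R = 0.05171 m/day, D_R = D/R = 0.03156 m²/day.
v_R·t = 0.05171 × 172 = 8.89412 m; 2√(D_R t) = 4.660 m; argument = (3.60 − 8.89412)/4.660 = -1.136.
C = C₀ × ½·erfc(-1.136) = 30.7 × 0.9459 = 29.0 mg/L.

29.0 mg/L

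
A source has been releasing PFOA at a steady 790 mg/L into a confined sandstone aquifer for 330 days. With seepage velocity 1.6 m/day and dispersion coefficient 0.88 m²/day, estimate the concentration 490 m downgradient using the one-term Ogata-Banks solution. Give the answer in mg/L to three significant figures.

745 mg/L

For a continuous step input, C/C₀ ≈ ½·erfc((x−vt)/(2√(Dt))).
vt = 1.6 × 330 = 528 m and 2√(Dt) = 2√(0.88 × 330) = 34.08 m.
Argument (x−vt)/(2√(Dt)) = (490 − 528)/34.08 = -1.115; ½·erfc(-1.115) = 0.9426.
C = 790 × 0.9426 = 745 mg/L.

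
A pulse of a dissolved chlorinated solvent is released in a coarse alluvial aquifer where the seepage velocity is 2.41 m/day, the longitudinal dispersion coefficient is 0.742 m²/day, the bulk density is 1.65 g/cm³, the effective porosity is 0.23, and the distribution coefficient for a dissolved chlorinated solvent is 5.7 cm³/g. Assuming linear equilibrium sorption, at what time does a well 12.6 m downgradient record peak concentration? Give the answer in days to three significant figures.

214 days

Retardation factor R = 1 + ρ_b·K_d/n = 1 + 1.65 × 5.7/0.23 = 41.89.
Sorption retards both mechanisms: v_R = v/R = 0.05753 m/day, D_R = D/R = 0.01771 m²/day.
Peak time from v_R²t² + 2D_R t − x² = 0: t = (√(D_R² + v_R²x²) − D_R)/v_R².
√(D_R² + v_R²x²) = √(0.01771² + 0.05753² × 12.6²) = 0.7251; v_R² = 0.003310.
t = (0.7251 − 0.01771)/0.003310 = 214 days.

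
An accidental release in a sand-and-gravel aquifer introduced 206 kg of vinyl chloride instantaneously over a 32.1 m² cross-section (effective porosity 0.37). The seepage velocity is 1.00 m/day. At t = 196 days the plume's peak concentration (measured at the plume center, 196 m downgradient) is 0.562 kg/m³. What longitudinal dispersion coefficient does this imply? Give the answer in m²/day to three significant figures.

0.387 m²/day

At the plume center C_max = M/(n_e·A·√(4πDt)), so D = M²/(4πt·(n_e·A·C_max)²).
n_e·A·C_max = 0.37 × 32.1 × 0.562 = 6.675 kg/m.
D = 206²/(4π × 196 × 6.675²) = 0.387 m²/day.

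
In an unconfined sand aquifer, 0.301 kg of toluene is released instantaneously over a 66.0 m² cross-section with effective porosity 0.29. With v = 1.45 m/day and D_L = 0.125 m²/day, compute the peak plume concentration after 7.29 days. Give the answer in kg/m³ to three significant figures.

The peak of an instantaneous 1D plume sits at x = vt; there the Gaussian factor is 1 and C_max = M/(n_e·A·√(4πDt)), where n_e·A is the pore area the mass is dissolved in.
√(4πDt) = √(4π × 0.125 × 7.29) = 3.384 m, so C_max = 0.301/(0.29 × 66.0 × 3.384) = 0.00465 kg/m³.

0.00465 kg/m³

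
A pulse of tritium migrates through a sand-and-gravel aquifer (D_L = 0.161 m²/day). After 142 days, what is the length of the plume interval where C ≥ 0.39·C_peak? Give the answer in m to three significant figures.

The plume is Gaussian with σ = √(2Dt) = √(2 × 0.161 × 142) = 6.762 m.
C/C_peak = exp(−Δx²/(2σ²)) = 0.39 ⇒ Δx = σ·√(−2 ln 0.39) = 6.762 × 1.372 = 9.277 m.
Width = 2Δx = 18.6 m.

18.6 m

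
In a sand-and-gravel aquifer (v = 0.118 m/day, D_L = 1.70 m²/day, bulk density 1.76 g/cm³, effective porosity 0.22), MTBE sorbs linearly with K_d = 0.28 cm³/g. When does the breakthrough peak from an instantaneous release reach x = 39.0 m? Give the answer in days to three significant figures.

746 days

Retardation factor R = 1 + ρ_b·K_d/n = 1 + 1.76 × 0.28/0.22 = 3.240.
Sorption retards both mechanisms: v_R = v/R = 0.03642 m/day, D_R = D/R = 0.5247 m²/day.
Peak time from v_R²t² + 2D_R t − x² = 0: t = (√(D_R² + v_R²x²) − D_R)/v_R².
√(D_R² + v_R²x²) = √(0.5247² + 0.03642² × 39.0²) = 1.514; v_R² = 0.001326.
t = (1.514 − 0.5247)/0.001326 = 746 days.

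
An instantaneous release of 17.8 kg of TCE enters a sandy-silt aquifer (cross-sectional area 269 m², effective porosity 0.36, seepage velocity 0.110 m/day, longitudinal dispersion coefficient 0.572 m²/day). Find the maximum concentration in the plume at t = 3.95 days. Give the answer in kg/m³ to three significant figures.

The peak of an instantaneous 1D plume sits at x = vt; there the Gaussian factor is 1 and C_max = M/(n_e·A·√(4πDt)), where n_e·A is the pore area the mass is dissolved in.
√(4πDt) = √(4π × 0.572 × 3.95) = 5.328 m, so C_max = 17.8/(0.36 × 269 × 5.328) = 0.0345 kg/m³.

0.0345 kg/m³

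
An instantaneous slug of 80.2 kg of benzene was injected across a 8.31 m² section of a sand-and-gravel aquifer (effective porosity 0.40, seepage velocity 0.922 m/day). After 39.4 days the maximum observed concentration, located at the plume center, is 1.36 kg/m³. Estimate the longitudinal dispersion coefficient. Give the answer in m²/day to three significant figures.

At the plume center C_max = M/(n_e·A·√(4πDt)), so D = M²/(4πt·(n_e·A·C_max)²).
n_e·A·C_max = 0.40 × 8.31 × 1.36 = 4.521 kg/m.
D = 80.2²/(4π × 39.4 × 4.521²) = 0.636 m²/day.

0.636 m²/day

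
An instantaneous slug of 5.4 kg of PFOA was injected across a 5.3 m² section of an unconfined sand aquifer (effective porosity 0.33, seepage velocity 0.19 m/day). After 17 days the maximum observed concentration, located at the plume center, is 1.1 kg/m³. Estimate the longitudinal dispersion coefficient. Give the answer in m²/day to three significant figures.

0.0369 m²/day

At the plume center C_max = M/(n_e·A·√(4πDt)), so D = M²/(4πt·(n_e·A·C_max)²).
n_e·A·C_max = 0.33 × 5.3 × 1.1 = 1.924 kg/m.
D = 5.4²/(4π × 17 × 1.924²) = 0.0369 m²/day.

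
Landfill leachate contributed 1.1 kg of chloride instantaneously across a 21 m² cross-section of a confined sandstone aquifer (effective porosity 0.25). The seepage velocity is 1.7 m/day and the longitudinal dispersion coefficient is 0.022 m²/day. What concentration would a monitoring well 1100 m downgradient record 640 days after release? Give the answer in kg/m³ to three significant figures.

0.00122 kg/m³

For an instantaneous plane source, C(x,t) = M/(n_e·A·√(4πDt)) · exp(−(x−vt)²/(4Dt)), with n_e·A the pore (flow) area.
Plume center vt = 1.7 × 640 = 1088 m, so the well at 1100 m is 12 m downgradient of the peak.
√(4πDt) = 13.30 m, giving peak height M/(n_e·A·√(4πDt)) = 1.1/(0.25 × 21 × 13.30) = 0.01575 kg/m³.
(x−vt)²/(4Dt) = (12)²/(4 × 0.022 × 640) = 2.557; exp(−2.557) = 0.07754.
C = 0.01575 × 0.07754 = 0.00122 kg/m³.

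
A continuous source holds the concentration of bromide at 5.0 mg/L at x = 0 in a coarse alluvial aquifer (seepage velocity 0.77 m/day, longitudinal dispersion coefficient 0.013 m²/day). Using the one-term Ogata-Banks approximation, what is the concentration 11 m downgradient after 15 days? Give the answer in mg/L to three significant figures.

For a continuous step input, C/C₀ ≈ ½·erfc((x−vt)/(2√(Dt))).
vt = 0.77 × 15 = 11.55 m and 2√(Dt) = 2√(0.013 × 15) = 0.8832 m.
Argument (x−vt)/(2√(Dt)) = (11 − 11.55)/0.8832 = -0.6227; ½·erfc(-0.6227) = 0.8107.
C = 5.0 × 0.8107 = 4.05 mg/L.

4.05 mg/L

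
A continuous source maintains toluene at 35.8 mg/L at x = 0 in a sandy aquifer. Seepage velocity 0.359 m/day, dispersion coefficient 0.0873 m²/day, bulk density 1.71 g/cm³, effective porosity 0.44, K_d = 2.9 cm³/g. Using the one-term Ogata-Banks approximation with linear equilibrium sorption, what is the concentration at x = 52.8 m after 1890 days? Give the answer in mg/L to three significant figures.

Retardation factor R = 1 + ρ_b·K_d/n = 1 + 1.71 × 2.9/0.44 = 12.27.
Sorption retards both mechanisms: v_R = v/R = 0.02926 m/day, D_R = D/R = 0.007115 m²/day.
v_R·t = 0.02926 × 1890 = 55.3014 m; 2√(D_R t) = 7.334 m; argument = (52.8 − 55.3014)/7.334 = -0.3411.
C = C₀ × ½·erfc(-0.3411) = 35.8 × 0.6852 = 24.5 mg/L.

24.5 mg/L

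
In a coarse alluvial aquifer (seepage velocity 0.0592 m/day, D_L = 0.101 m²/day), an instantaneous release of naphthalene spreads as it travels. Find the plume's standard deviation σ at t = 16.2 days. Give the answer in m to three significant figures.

Dispersive spreading gives a Gaussian with σ² = 2Dt; advection only shifts the center.
σ = √(2 × 0.101 × 16.2) = 1.81 m.

1.81 m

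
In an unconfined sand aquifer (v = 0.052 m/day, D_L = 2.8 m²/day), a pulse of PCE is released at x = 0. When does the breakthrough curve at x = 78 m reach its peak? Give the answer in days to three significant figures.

787 days

For the 1D instantaneous-source solution, setting ∂C/∂t = 0 at fixed x gives v²t² + 2Dt − x² = 0, so t = (√(D² + v²x²) − D)/v².
√(D² + v²x²) = √(2.8² + 0.052² × 78²) = 4.929; v² = 0.002704.
t = (4.929 − 2.8)/0.002704 = 787 days (vs. the pure-advection estimate x/v = 1500 d).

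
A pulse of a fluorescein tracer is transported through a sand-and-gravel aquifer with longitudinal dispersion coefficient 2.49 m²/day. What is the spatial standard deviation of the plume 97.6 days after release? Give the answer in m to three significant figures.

22.0 m

Dispersive spreading gives a Gaussian with σ² = 2Dt; advection only shifts the center.
σ = √(2 × 2.49 × 97.6) = 22.0 m.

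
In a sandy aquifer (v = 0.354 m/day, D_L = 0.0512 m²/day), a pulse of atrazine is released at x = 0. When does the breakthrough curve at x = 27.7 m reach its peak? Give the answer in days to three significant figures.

77.8 days

For the 1D instantaneous-source solution, setting ∂C/∂t = 0 at fixed x gives v²t² + 2Dt − x² = 0, so t = (√(D² + v²x²) − D)/v².
√(D² + v²x²) = √(0.0512² + 0.354² × 27.7²) = 9.806; v² = 0.125316.
t = (9.806 − 0.0512)/0.125316 = 77.8 days (vs. the pure-advection estimate x/v = 78.2 d).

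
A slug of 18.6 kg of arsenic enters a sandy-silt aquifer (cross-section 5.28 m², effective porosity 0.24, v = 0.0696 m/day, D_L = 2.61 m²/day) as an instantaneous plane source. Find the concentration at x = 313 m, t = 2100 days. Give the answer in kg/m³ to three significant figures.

0.0157 kg/m³

For an instantaneous plane source, C(x,t) = M/(n_e·A·√(4πDt)) · exp(−(x−vt)²/(4Dt)), with n_e·A the pore (flow) area.
Plume center vt = 0.0696 × 2100 = 146.16 m, so the well at 313 m is 166.84 m downgradient of the peak.
√(4πDt) = 262.4 m, giving peak height M/(n_e·A·√(4πDt)) = 18.6/(0.24 × 5.28 × 262.4) = 0.05594 kg/m³.
(x−vt)²/(4Dt) = (166.84)²/(4 × 2.61 × 2100) = 1.270; exp(−1.270) = 0.2808.
C = 0.05594 × 0.2808 = 0.0157 kg/m³.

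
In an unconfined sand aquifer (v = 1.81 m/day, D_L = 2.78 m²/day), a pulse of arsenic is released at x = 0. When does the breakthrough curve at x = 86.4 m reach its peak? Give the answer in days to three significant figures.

46.9 days

For the 1D instantaneous-source solution, setting ∂C/∂t = 0 at fixed x gives v²t² + 2Dt − x² = 0, so t = (√(D² + v²x²) − D)/v².
√(D² + v²x²) = √(2.78² + 1.81² × 86.4²) = 156.4; v² = 3.2761.
t = (156.4 − 2.78)/3.2761 = 46.9 days (vs. the pure-advection estimate x/v = 47.7 d).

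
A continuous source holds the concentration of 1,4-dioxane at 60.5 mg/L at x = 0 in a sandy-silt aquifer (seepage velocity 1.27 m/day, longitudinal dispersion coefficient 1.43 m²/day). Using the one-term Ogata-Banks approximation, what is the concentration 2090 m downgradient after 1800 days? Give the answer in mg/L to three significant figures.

For a continuous step input, C/C₀ ≈ ½·erfc((x−vt)/(2√(Dt))).
vt = 1.27 × 1800 = 2286 m and 2√(Dt) = 2√(1.43 × 1800) = 101.5 m.
Argument (x−vt)/(2√(Dt)) = (2090 − 2286)/101.5 = -1.931; ½·erfc(-1.931) = 0.9968.
C = 60.5 × 0.9968 = 60.3 mg/L.

60.3 mg/L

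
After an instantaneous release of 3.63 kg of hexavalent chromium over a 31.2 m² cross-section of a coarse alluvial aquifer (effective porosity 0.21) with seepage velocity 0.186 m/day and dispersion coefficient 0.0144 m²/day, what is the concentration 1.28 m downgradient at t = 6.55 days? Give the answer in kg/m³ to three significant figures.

For an instantaneous plane source, C(x,t) = M/(n_e·A·√(4πDt)) · exp(−(x−vt)²/(4Dt)), with n_e·A the pore (flow) area.
Plume center vt = 0.186 × 6.55 = 1.2183 m, so the well at 1.28 m is 0.0617 m downgradient of the peak.
√(4πDt) = 1.089 m, giving peak height M/(n_e·A·√(4πDt)) = 3.63/(0.21 × 31.2 × 1.089) = 0.5088 kg/m³.
(x−vt)²/(4Dt) = (0.0617)²/(4 × 0.0144 × 6.55) = 0.01009; exp(−0.01009) = 0.9900.
C = 0.5088 × 0.9900 = 0.504 kg/m³.

0.504 kg/m³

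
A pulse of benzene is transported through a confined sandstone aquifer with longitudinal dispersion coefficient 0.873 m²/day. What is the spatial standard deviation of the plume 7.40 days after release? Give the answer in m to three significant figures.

3.59 m

Dispersive spreading gives a Gaussian with σ² = 2Dt; advection only shifts the center.
σ = √(2 × 0.873 × 7.40) = 3.59 m.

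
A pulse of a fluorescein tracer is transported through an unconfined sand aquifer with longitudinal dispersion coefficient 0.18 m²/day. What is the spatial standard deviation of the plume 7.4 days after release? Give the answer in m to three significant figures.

Dispersive spreading gives a Gaussian with σ² = 2Dt; advection only shifts the center.
σ = √(2 × 0.18 × 7.4) = 1.63 m.

1.63 m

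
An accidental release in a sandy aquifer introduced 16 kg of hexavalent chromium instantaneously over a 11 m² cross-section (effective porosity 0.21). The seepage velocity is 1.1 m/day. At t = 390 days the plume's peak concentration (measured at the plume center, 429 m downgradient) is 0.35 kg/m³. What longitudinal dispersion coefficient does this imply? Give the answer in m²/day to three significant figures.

At the plume center C_max = M/(n_e·A·√(4πDt)), so D = M²/(4πt·(n_e·A·C_max)²).
n_e·A·C_max = 0.21 × 11 × 0.35 = 0.8085 kg/m.
D = 16²/(4π × 390 × 0.8085²) = 0.0799 m²/day.

0.0799 m²/day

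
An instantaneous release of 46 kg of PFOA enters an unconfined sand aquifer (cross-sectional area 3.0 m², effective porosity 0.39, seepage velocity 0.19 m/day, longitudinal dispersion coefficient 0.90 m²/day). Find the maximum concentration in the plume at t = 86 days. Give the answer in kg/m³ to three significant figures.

The peak of an instantaneous 1D plume sits at x = vt; there the Gaussian factor is 1 and C_max = M/(n_e·A·√(4πDt)), where n_e·A is the pore area the mass is dissolved in.
√(4πDt) = √(4π × 0.90 × 86) = 31.19 m, so C_max = 46/(0.39 × 3.0 × 31.19) = 1.26 kg/m³.

1.26 kg/m³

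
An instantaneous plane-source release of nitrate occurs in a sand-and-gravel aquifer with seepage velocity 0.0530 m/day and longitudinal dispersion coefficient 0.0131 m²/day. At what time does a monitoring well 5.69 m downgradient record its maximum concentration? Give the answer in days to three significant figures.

For the 1D instantaneous-source solution, setting ∂C/∂t = 0 at fixed x gives v²t² + 2Dt − x² = 0, so t = (√(D² + v²x²) − D)/v².
√(D² + v²x²) = √(0.0131² + 0.0530² × 5.69²) = 0.3019; v² = 0.002809.
t = (0.3019 − 0.0131)/0.002809 = 103 days (vs. the pure-advection estimate x/v = 107 d).

103 days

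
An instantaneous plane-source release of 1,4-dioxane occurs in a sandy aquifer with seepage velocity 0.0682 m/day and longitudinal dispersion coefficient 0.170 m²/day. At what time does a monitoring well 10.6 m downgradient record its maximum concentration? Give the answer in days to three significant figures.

For the 1D instantaneous-source solution, setting ∂C/∂t = 0 at fixed x gives v²t² + 2Dt − x² = 0, so t = (√(D² + v²x²) − D)/v².
√(D² + v²x²) = √(0.170² + 0.0682² × 10.6²) = 0.7426; v² = 0.00465124.
t = (0.7426 − 0.170)/0.00465124 = 123 days (vs. the pure-advection estimate x/v = 155 d).

123 days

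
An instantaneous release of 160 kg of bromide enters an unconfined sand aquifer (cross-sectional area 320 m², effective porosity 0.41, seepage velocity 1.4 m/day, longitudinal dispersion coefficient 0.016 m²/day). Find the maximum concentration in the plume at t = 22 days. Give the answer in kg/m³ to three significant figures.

The peak of an instantaneous 1D plume sits at x = vt; there the Gaussian factor is 1 and C_max = M/(n_e·A·√(4πDt)), where n_e·A is the pore area the mass is dissolved in.
√(4πDt) = √(4π × 0.016 × 22) = 2.103 m, so C_max = 160/(0.41 × 320 × 2.103) = 0.580 kg/m³.

0.580 kg/m³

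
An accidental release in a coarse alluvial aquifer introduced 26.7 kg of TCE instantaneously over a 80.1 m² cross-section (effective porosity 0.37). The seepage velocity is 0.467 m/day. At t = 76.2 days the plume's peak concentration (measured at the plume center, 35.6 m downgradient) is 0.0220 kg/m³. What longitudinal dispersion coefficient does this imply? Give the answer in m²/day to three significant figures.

At the plume center C_max = M/(n_e·A·√(4πDt)), so D = M²/(4πt·(n_e·A·C_max)²).
n_e·A·C_max = 0.37 × 80.1 × 0.0220 = 0.6520 kg/m.
D = 26.7²/(4π × 76.2 × 0.6520²) = 1.75 m²/day.

1.75 m²/day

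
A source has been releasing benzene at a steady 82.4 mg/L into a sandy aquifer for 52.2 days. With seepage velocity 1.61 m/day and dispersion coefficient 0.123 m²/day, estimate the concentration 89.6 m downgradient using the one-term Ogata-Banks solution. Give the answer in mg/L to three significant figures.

For a continuous step input, C/C₀ ≈ ½·erfc((x−vt)/(2√(Dt))).
vt = 1.61 × 52.2 = 84.042 m and 2√(Dt) = 2√(0.123 × 52.2) = 5.068 m.
Argument (x−vt)/(2√(Dt)) = (89.6 − 84.042)/5.068 = 1.097; ½·erfc(1.097) = 0.06040.
C = 82.4 × 0.06040 = 4.98 mg/L.

4.98 mg/L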